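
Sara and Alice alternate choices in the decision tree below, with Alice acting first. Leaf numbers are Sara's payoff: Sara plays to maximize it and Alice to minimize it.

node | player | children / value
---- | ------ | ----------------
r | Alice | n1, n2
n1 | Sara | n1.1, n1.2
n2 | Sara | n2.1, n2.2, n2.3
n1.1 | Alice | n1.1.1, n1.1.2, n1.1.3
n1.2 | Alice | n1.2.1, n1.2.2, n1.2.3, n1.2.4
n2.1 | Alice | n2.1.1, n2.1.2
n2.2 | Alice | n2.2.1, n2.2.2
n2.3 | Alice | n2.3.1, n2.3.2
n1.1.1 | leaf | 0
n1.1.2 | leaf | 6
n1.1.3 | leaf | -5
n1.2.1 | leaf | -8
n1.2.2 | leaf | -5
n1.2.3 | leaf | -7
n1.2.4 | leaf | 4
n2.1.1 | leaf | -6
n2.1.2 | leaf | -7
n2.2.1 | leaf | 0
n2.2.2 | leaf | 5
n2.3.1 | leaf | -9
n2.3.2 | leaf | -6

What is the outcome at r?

n1.1 (Alice): min(0, 6, -5) = -5
n1.2 (Alice): min(-8, -5, -7, 4) = -8
n1 (Sara): max(-5, -8) = -5
n2.1 (Alice): min(-6, -7) = -7
n2.2 (Alice): min(0, 5) = 0
n2.3 (Alice): min(-9, -6) = -9
n2 (Sara): max(-7, 0, -9) = 0
r (Alice): min(-5, 0) = -5

-5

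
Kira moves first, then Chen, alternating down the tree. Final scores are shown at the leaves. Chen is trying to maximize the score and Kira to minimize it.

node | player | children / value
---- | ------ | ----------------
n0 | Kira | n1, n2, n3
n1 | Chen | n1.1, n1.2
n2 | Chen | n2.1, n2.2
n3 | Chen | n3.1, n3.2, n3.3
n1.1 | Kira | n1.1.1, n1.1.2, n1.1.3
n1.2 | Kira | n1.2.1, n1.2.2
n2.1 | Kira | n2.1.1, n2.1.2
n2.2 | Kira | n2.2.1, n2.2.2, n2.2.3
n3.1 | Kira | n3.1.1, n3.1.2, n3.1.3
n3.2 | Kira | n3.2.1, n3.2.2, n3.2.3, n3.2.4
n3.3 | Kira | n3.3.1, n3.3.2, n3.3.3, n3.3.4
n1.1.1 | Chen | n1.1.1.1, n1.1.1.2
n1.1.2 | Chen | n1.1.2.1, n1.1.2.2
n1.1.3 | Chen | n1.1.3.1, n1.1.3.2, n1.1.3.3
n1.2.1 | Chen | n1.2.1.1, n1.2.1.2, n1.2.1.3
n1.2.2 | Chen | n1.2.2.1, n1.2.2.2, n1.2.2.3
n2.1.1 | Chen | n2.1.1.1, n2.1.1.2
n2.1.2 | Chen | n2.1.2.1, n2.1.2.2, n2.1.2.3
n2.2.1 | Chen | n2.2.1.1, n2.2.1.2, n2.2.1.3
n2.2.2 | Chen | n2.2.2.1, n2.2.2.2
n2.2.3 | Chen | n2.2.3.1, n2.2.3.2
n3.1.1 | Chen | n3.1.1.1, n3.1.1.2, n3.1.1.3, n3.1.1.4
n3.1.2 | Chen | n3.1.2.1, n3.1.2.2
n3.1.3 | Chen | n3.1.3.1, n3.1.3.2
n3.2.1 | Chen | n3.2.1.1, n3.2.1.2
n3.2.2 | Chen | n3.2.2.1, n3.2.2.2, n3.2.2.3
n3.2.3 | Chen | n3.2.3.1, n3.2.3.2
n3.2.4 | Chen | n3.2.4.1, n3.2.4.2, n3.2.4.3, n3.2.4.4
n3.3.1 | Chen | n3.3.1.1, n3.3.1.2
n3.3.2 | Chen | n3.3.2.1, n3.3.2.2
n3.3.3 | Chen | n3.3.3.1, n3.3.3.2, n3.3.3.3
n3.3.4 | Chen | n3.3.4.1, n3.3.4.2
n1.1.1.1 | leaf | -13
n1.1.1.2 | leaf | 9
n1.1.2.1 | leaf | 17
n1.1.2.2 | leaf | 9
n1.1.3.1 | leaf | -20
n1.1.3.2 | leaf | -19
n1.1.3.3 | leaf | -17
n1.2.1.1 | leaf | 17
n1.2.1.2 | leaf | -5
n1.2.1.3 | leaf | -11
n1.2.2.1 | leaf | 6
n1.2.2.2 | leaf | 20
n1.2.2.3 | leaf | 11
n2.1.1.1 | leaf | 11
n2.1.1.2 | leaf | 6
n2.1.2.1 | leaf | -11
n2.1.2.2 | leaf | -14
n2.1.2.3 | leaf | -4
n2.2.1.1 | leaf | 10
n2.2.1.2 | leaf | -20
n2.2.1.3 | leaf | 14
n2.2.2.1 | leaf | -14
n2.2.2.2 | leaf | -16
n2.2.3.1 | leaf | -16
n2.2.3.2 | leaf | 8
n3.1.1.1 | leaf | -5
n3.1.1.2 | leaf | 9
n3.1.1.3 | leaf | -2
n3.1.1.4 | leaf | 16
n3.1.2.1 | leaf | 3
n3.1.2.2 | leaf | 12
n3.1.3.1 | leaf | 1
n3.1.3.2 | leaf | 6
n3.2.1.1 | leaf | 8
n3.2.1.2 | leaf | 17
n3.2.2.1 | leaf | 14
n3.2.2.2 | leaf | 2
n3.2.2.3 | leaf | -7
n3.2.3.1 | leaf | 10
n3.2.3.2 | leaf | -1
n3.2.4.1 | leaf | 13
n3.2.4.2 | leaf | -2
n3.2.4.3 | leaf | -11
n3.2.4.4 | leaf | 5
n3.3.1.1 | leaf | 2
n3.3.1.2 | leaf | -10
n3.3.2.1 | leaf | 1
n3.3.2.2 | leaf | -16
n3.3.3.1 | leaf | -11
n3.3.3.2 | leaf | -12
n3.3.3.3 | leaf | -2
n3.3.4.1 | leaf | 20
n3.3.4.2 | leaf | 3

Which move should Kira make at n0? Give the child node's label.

n1.1.1 (Chen): max(-13, 9) = 9
n1.1.2 (Chen): max(17, 9) = 17
n1.1.3 (Chen): max(-20, -19, -17) = -17
n1.1 (Kira): min(9, 17, -17) = -17
n1.2.1 (Chen): max(17, -5, -11) = 17
n1.2.2 (Chen): max(6, 20, 11) = 20
n1.2 (Kira): min(17, 20) = 17
n1 (Chen): max(-17, 17) = 17
n2.1.1 (Chen): max(11, 6) = 11
n2.1.2 (Chen): max(-11, -14, -4) = -4
n2.1 (Kira): min(11, -4) = -4
n2.2.1 (Chen): max(10, -20, 14) = 14
n2.2.2 (Chen): max(-14, -16) = -14
n2.2.3 (Chen): max(-16, 8) = 8
n2.2 (Kira): min(14, -14, 8) = -14
n2 (Chen): max(-4, -14) = -4
n3.1.1 (Chen): max(-5, 9, -2, 16) = 16
n3.1.2 (Chen): max(3, 12) = 12
n3.1.3 (Chen): max(1, 6) = 6
n3.1 (Kira): min(16, 12, 6) = 6
n3.2.1 (Chen): max(8, 17) = 17
n3.2.2 (Chen): max(14, 2, -7) = 14
n3.2.3 (Chen): max(10, -1) = 10
n3.2.4 (Chen): max(13, -2, -11, 5) = 13
n3.2 (Kira): min(17, 14, 10, 13) = 10
n3.3.1 (Chen): max(2, -10) = 2
n3.3.2 (Chen): max(1, -16) = 1
n3.3.3 (Chen): max(-11, -12, -2) = -2
n3.3.4 (Chen): max(20, 3) = 20
n3.3 (Kira): min(2, 1, -2, 20) = -2
n3 (Chen): max(6, 10, -2) = 10
n0 (Kira): min(17, -4, 10) = -4
Kira at n0 wants the lowest of {n1=17, n2=-4, n3=10}, so chooses n2.

n2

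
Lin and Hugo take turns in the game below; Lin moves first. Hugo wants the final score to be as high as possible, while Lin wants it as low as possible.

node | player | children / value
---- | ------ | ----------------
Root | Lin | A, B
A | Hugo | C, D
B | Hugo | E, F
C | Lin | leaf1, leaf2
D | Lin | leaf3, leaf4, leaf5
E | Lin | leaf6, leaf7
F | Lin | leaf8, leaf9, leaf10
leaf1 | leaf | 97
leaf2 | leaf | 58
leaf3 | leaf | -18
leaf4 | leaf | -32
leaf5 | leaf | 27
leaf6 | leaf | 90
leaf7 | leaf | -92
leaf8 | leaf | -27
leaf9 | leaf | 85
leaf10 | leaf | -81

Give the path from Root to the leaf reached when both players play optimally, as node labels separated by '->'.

Root -> B -> F -> leaf10

C (Lin): min(97, 58) = 58
D (Lin): min(-18, -32, 27) = -32
A (Hugo): max(58, -32) = 58
E (Lin): min(90, -92) = -92
F (Lin): min(-27, 85, -81) = -81
B (Hugo): max(-92, -81) = -81
Root (Lin): min(58, -81) = -81
At Root, Lin picks B (lowest: -81).
At B, Hugo picks F (highest: -81).
At F, Lin picks leaf10 (lowest: -81).
Terminal value -81.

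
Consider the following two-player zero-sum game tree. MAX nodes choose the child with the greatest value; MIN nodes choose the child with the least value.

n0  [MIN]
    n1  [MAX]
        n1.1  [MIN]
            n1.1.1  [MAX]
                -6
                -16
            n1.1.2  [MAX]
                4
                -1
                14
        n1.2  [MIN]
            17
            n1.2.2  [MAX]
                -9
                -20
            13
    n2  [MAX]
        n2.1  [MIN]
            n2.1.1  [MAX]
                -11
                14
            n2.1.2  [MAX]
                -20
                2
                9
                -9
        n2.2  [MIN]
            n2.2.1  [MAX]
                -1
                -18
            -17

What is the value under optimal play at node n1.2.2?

-9

n1.2.2 (MAX): max(-9, -20) = -9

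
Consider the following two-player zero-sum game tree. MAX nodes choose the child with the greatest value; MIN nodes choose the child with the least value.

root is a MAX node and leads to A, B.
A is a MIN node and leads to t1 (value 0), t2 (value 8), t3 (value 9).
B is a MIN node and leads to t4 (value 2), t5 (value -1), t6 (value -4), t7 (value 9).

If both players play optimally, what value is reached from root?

0

A (MIN): min(0, 8, 9) = 0
B (MIN): min(2, -1, -4, 9) = -4
root (MAX): max(0, -4) = 0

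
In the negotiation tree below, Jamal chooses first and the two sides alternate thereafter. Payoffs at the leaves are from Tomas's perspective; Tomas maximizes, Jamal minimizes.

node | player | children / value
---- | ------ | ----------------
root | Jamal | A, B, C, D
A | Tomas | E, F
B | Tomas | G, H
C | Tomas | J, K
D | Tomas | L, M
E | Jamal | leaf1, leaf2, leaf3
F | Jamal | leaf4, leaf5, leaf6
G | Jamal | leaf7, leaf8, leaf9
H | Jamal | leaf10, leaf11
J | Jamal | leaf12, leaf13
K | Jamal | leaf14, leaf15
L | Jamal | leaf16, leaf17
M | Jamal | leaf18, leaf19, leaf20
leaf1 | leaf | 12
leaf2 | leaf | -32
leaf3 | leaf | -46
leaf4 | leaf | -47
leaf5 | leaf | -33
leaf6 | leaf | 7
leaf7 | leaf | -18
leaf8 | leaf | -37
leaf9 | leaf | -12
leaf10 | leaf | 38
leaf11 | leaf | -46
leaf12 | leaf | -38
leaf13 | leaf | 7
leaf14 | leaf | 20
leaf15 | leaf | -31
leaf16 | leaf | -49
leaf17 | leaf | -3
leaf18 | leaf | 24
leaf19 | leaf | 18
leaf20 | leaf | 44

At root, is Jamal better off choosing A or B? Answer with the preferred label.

E (Jamal): min(12, -32, -46) = -46
F (Jamal): min(-47, -33, 7) = -47
A (Tomas): max(-46, -47) = -46
G (Jamal): min(-18, -37, -12) = -37
H (Jamal): min(38, -46) = -46
B (Tomas): max(-37, -46) = -37
Jamal prefers the lower value; A=-46, B=-37. A is better since -46 < -37.

A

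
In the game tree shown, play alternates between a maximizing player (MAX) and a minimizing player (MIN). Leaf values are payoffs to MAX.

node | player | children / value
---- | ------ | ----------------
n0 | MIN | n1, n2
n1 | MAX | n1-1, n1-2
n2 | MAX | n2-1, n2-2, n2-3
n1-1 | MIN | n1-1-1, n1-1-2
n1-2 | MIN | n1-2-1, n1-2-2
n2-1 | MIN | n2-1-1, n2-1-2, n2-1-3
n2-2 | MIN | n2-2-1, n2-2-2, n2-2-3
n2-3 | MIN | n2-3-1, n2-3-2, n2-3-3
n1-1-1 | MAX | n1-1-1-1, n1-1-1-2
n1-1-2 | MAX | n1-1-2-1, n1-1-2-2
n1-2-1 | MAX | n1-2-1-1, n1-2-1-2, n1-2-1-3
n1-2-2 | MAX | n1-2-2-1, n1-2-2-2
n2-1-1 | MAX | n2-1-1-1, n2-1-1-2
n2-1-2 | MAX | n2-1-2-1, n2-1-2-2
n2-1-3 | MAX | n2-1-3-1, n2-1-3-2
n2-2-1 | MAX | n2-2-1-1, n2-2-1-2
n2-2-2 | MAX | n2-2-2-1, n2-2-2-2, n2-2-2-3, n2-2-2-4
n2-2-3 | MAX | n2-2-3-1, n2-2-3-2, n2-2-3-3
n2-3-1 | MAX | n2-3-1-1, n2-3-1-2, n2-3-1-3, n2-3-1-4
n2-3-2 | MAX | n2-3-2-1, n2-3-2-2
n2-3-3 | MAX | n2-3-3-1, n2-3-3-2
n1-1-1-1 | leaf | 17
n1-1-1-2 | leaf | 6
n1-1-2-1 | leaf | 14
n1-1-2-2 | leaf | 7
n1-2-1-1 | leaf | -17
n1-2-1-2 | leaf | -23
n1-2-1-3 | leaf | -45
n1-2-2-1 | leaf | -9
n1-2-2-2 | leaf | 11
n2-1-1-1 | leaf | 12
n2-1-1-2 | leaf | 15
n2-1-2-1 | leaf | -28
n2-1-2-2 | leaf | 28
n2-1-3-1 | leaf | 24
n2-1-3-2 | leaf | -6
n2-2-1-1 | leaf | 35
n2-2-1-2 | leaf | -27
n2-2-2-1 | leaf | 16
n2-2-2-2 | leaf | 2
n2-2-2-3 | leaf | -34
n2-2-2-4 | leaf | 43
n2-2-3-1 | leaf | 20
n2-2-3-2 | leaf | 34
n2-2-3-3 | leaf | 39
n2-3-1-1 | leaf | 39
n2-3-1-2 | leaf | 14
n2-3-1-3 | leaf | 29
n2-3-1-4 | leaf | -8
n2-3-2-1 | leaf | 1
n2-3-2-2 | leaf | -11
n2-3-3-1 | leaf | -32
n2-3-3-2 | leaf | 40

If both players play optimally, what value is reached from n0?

14

n1-1-1 (MAX): max(17, 6) = 17
n1-1-2 (MAX): max(14, 7) = 14
n1-1 (MIN): min(17, 14) = 14
n1-2-1 (MAX): max(-17, -23, -45) = -17
n1-2-2 (MAX): max(-9, 11) = 11
n1-2 (MIN): min(-17, 11) = -17
n1 (MAX): max(14, -17) = 14
n2-1-1 (MAX): max(12, 15) = 15
n2-1-2 (MAX): max(-28, 28) = 28
n2-1-3 (MAX): max(24, -6) = 24
n2-1 (MIN): min(15, 28, 24) = 15
n2-2-1 (MAX): max(35, -27) = 35
n2-2-2 (MAX): max(16, 2, -34, 43) = 43
n2-2-3 (MAX): max(20, 34, 39) = 39
n2-2 (MIN): min(35, 43, 39) = 35
n2-3-1 (MAX): max(39, 14, 29, -8) = 39
n2-3-2 (MAX): max(1, -11) = 1
n2-3-3 (MAX): max(-32, 40) = 40
n2-3 (MIN): min(39, 1, 40) = 1
n2 (MAX): max(15, 35, 1) = 35
n0 (MIN): min(14, 35) = 14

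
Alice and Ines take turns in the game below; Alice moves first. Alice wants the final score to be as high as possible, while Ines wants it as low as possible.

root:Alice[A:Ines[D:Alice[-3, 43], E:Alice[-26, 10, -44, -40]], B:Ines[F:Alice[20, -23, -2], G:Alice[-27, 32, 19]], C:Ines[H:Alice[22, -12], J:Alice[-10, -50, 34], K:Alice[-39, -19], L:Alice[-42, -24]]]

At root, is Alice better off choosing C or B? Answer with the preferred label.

H (Alice): max(22, -12) = 22
J (Alice): max(-10, -50, 34) = 34
K (Alice): max(-39, -19) = -19
L (Alice): max(-42, -24) = -24
C (Ines): min(22, 34, -19, -24) = -24
F (Alice): max(20, -23, -2) = 20
G (Alice): max(-27, 32, 19) = 32
B (Ines): min(20, 32) = 20
Alice prefers the higher value; C=-24, B=20. B is better since 20 > -24.

B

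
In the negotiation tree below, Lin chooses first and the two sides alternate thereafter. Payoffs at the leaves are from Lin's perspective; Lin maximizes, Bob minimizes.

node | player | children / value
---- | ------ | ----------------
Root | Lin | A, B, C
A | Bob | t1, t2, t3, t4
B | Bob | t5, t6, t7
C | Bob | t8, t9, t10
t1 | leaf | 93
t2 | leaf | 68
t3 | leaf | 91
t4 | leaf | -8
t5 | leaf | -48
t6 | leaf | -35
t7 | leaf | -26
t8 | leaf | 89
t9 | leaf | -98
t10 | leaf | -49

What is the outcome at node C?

C (Bob): min(89, -98, -49) = -98

-98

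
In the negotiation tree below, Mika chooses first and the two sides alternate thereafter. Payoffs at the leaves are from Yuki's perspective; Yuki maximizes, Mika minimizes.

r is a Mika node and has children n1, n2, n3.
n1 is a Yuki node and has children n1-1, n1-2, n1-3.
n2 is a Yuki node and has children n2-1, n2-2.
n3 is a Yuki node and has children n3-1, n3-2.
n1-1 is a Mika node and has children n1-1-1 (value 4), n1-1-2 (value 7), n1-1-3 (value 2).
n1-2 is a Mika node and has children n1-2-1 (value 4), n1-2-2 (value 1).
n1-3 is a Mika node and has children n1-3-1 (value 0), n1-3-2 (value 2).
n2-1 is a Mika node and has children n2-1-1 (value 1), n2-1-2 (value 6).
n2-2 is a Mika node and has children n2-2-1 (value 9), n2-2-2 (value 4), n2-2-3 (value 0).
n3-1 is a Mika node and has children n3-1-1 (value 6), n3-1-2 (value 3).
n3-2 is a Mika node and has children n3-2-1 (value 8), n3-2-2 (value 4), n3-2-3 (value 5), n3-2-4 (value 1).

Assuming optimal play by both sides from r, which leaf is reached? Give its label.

n1-1 (Mika): min(4, 7, 2) = 2
n1-2 (Mika): min(4, 1) = 1
n1-3 (Mika): min(0, 2) = 0
n1 (Yuki): max(2, 1, 0) = 2
n2-1 (Mika): min(1, 6) = 1
n2-2 (Mika): min(9, 4, 0) = 0
n2 (Yuki): max(1, 0) = 1
n3-1 (Mika): min(6, 3) = 3
n3-2 (Mika): min(8, 4, 5, 1) = 1
n3 (Yuki): max(3, 1) = 3
r (Mika): min(2, 1, 3) = 1
At r, Mika picks n2 (lowest: 1).
At n2, Yuki picks n2-1 (highest: 1).
At n2-1, Mika picks n2-1-1 (lowest: 1).
Terminal value 1.

n2-1-1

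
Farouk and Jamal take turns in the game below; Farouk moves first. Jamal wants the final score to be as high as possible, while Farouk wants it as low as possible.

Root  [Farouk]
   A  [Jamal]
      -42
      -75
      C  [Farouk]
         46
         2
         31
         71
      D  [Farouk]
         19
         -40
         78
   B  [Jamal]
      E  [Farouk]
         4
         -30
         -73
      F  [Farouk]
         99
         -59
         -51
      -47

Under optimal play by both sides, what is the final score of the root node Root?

-47

C (Farouk): min(46, 2, 31, 71) = 2
D (Farouk): min(19, -40, 78) = -40
A (Jamal): max(-42, -75, 2, -40) = 2
E (Farouk): min(4, -30, -73) = -73
F (Farouk): min(99, -59, -51) = -59
B (Jamal): max(-73, -59, -47) = -47
Root (Farouk): min(2, -47) = -47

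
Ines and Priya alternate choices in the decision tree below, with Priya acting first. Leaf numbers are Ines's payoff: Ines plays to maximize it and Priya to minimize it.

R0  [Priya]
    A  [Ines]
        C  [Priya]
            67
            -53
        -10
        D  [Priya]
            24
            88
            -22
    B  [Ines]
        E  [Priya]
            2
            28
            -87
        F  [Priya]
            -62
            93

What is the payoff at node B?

E (Priya): min(2, 28, -87) = -87
F (Priya): min(-62, 93) = -62
B (Ines): max(-87, -62) = -62

-62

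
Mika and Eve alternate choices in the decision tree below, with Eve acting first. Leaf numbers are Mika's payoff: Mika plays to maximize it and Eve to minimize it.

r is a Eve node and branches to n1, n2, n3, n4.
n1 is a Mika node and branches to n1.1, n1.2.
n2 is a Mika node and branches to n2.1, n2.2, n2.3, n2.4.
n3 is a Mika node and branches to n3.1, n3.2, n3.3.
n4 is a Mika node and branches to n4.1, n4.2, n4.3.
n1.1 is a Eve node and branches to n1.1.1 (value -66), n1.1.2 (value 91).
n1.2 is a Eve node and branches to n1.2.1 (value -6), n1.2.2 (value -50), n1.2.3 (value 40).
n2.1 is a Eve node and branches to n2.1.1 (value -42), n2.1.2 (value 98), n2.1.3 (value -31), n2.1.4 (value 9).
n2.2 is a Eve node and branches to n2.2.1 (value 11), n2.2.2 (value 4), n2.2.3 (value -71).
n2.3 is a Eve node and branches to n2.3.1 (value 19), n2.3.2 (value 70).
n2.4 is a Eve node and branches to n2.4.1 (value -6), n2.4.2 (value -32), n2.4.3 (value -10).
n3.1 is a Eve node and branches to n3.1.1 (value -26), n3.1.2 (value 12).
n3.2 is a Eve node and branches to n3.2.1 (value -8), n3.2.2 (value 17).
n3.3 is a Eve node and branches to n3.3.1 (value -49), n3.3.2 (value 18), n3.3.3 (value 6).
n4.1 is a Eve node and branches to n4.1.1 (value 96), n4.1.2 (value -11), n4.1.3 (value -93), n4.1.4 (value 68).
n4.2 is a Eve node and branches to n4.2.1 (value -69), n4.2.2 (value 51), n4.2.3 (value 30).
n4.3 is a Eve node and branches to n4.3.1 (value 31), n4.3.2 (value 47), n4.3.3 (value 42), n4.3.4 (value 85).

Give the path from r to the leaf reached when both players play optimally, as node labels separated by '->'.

n1.1 (Eve): min(-66, 91) = -66
n1.2 (Eve): min(-6, -50, 40) = -50
n1 (Mika): max(-66, -50) = -50
n2.1 (Eve): min(-42, 98, -31, 9) = -42
n2.2 (Eve): min(11, 4, -71) = -71
n2.3 (Eve): min(19, 70) = 19
n2.4 (Eve): min(-6, -32, -10) = -32
n2 (Mika): max(-42, -71, 19, -32) = 19
n3.1 (Eve): min(-26, 12) = -26
n3.2 (Eve): min(-8, 17) = -8
n3.3 (Eve): min(-49, 18, 6) = -49
n3 (Mika): max(-26, -8, -49) = -8
n4.1 (Eve): min(96, -11, -93, 68) = -93
n4.2 (Eve): min(-69, 51, 30) = -69
n4.3 (Eve): min(31, 47, 42, 85) = 31
n4 (Mika): max(-93, -69, 31) = 31
r (Eve): min(-50, 19, -8, 31) = -50
At r, Eve picks n1 (lowest: -50).
At n1, Mika picks n1.2 (highest: -50).
At n1.2, Eve picks n1.2.2 (lowest: -50).
Terminal value -50.

r -> n1 -> n1.2 -> n1.2.2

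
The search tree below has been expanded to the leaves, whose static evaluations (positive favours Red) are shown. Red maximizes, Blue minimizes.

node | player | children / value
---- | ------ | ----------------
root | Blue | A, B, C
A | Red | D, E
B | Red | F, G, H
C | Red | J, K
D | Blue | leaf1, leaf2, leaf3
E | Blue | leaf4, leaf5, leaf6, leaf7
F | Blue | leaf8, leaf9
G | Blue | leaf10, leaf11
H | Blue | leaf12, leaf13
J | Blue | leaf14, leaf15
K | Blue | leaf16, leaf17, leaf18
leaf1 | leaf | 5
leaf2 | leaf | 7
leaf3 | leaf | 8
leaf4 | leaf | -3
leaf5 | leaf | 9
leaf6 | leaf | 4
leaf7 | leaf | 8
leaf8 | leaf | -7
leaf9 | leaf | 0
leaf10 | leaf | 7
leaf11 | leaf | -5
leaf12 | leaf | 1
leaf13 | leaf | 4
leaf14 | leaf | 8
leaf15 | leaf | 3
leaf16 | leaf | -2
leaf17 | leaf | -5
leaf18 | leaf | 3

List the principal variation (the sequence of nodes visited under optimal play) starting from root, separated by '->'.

root -> B -> H -> leaf12

D (Blue): min(5, 7, 8) = 5
E (Blue): min(-3, 9, 4, 8) = -3
A (Red): max(5, -3) = 5
F (Blue): min(-7, 0) = -7
G (Blue): min(7, -5) = -5
H (Blue): min(1, 4) = 1
B (Red): max(-7, -5, 1) = 1
J (Blue): min(8, 3) = 3
K (Blue): min(-2, -5, 3) = -5
C (Red): max(3, -5) = 3
root (Blue): min(5, 1, 3) = 1
At root, Blue picks B (lowest: 1).
At B, Red picks H (highest: 1).
At H, Blue picks leaf12 (lowest: 1).
Terminal value 1.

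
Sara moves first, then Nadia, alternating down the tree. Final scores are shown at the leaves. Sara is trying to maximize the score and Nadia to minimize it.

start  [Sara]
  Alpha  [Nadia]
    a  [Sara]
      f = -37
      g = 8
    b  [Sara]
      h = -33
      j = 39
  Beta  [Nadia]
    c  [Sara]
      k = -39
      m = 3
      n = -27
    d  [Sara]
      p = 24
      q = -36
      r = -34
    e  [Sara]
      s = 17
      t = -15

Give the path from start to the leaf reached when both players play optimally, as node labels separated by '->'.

a (Sara): max(-37, 8) = 8
b (Sara): max(-33, 39) = 39
Alpha (Nadia): min(8, 39) = 8
c (Sara): max(-39, 3, -27) = 3
d (Sara): max(24, -36, -34) = 24
e (Sara): max(17, -15) = 17
Beta (Nadia): min(3, 24, 17) = 3
start (Sara): max(8, 3) = 8
At start, Sara picks Alpha (highest: 8).
At Alpha, Nadia picks a (lowest: 8).
At a, Sara picks g (highest: 8).
Terminal value 8.

start -> Alpha -> a -> g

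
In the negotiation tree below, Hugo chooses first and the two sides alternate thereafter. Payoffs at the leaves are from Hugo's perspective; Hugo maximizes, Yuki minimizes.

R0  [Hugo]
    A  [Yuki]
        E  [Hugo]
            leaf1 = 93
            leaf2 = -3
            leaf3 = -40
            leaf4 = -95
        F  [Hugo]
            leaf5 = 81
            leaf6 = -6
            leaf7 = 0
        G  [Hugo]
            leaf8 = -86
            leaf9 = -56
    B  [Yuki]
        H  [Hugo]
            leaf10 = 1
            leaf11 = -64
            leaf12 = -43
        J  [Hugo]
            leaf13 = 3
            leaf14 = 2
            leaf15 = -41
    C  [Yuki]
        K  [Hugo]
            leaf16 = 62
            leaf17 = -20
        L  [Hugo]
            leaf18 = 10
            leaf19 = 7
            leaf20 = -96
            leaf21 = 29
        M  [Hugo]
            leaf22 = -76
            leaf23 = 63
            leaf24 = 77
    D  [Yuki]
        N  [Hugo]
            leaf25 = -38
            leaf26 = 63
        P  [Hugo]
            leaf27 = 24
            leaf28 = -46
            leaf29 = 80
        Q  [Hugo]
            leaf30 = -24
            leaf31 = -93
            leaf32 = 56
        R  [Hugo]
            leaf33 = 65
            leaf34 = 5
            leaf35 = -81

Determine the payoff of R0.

E (Hugo): max(93, -3, -40, -95) = 93
F (Hugo): max(81, -6, 0) = 81
G (Hugo): max(-86, -56) = -56
A (Yuki): min(93, 81, -56) = -56
H (Hugo): max(1, -64, -43) = 1
J (Hugo): max(3, 2, -41) = 3
B (Yuki): min(1, 3) = 1
K (Hugo): max(62, -20) = 62
L (Hugo): max(10, 7, -96, 29) = 29
M (Hugo): max(-76, 63, 77) = 77
C (Yuki): min(62, 29, 77) = 29
N (Hugo): max(-38, 63) = 63
P (Hugo): max(24, -46, 80) = 80
Q (Hugo): max(-24, -93, 56) = 56
R (Hugo): max(65, 5, -81) = 65
D (Yuki): min(63, 80, 56, 65) = 56
R0 (Hugo): max(-56, 1, 29, 56) = 56

56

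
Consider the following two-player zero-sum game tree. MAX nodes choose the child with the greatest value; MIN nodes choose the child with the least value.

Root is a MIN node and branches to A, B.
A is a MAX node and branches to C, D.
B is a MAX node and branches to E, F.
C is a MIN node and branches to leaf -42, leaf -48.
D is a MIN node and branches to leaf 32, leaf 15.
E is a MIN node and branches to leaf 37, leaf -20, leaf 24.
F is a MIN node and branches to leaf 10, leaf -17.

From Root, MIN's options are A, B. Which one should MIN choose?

C (MIN): min(-42, -48) = -48
D (MIN): min(32, 15) = 15
A (MAX): max(-48, 15) = 15
E (MIN): min(37, -20, 24) = -20
F (MIN): min(10, -17) = -17
B (MAX): max(-20, -17) = -17
Root (MIN): min(15, -17) = -17
MIN at Root wants the lowest of {A=15, B=-17}, so chooses B.

B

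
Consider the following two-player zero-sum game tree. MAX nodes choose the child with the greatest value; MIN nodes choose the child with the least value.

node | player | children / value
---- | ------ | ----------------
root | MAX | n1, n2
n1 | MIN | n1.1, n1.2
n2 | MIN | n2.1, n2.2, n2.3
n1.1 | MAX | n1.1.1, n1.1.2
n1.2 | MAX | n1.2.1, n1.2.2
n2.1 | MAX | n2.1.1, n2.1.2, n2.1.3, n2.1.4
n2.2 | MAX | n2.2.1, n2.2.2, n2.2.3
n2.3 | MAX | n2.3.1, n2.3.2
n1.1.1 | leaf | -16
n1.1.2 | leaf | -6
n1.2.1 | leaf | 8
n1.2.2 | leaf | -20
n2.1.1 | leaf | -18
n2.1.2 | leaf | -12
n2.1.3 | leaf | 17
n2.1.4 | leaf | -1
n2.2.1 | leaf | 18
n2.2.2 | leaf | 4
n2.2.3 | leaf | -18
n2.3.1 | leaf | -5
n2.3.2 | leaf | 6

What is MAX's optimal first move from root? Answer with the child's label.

n2

n1.1 (MAX): max(-16, -6) = -6
n1.2 (MAX): max(8, -20) = 8
n1 (MIN): min(-6, 8) = -6
n2.1 (MAX): max(-18, -12, 17, -1) = 17
n2.2 (MAX): max(18, 4, -18) = 18
n2.3 (MAX): max(-5, 6) = 6
n2 (MIN): min(17, 18, 6) = 6
root (MAX): max(-6, 6) = 6
MAX at root wants the highest of {n1=-6, n2=6}, so chooses n2.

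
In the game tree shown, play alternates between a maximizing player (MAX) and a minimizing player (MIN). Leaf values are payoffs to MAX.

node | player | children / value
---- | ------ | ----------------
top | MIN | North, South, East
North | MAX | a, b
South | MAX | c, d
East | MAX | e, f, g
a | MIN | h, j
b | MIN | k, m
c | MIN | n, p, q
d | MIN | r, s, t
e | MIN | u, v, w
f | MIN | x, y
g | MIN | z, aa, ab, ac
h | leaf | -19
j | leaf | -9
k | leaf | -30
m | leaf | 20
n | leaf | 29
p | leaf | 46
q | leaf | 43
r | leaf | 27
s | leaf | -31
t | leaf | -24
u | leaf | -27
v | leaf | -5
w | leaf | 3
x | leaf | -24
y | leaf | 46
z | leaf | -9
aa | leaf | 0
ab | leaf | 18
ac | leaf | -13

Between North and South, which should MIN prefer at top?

a (MIN): min(-19, -9) = -19
b (MIN): min(-30, 20) = -30
North (MAX): max(-19, -30) = -19
c (MIN): min(29, 46, 43) = 29
d (MIN): min(27, -31, -24) = -31
South (MAX): max(29, -31) = 29
MIN prefers the lower value; North=-19, South=29. North is better since -19 < 29.

North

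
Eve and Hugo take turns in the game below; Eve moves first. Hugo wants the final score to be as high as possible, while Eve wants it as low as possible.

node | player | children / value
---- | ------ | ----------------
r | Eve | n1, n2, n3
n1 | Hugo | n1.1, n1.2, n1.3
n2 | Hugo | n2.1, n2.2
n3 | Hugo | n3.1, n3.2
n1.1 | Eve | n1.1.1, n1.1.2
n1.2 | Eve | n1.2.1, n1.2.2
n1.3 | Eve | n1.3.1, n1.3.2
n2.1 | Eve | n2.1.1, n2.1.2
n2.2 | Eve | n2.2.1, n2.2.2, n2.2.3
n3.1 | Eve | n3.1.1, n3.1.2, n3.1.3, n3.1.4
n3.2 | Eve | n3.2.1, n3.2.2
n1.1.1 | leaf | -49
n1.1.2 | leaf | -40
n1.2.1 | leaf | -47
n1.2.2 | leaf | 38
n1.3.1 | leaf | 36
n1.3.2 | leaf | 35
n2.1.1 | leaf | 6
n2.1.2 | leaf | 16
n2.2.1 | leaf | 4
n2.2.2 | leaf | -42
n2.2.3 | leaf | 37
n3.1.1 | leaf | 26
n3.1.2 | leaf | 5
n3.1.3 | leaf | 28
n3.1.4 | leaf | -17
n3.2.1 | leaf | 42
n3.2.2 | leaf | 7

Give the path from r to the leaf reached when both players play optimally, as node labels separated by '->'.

n1.1 (Eve): min(-49, -40) = -49
n1.2 (Eve): min(-47, 38) = -47
n1.3 (Eve): min(36, 35) = 35
n1 (Hugo): max(-49, -47, 35) = 35
n2.1 (Eve): min(6, 16) = 6
n2.2 (Eve): min(4, -42, 37) = -42
n2 (Hugo): max(6, -42) = 6
n3.1 (Eve): min(26, 5, 28, -17) = -17
n3.2 (Eve): min(42, 7) = 7
n3 (Hugo): max(-17, 7) = 7
r (Eve): min(35, 6, 7) = 6
At r, Eve picks n2 (lowest: 6).
At n2, Hugo picks n2.1 (highest: 6).
At n2.1, Eve picks n2.1.1 (lowest: 6).
Terminal value 6.

r -> n2 -> n2.1 -> n2.1.1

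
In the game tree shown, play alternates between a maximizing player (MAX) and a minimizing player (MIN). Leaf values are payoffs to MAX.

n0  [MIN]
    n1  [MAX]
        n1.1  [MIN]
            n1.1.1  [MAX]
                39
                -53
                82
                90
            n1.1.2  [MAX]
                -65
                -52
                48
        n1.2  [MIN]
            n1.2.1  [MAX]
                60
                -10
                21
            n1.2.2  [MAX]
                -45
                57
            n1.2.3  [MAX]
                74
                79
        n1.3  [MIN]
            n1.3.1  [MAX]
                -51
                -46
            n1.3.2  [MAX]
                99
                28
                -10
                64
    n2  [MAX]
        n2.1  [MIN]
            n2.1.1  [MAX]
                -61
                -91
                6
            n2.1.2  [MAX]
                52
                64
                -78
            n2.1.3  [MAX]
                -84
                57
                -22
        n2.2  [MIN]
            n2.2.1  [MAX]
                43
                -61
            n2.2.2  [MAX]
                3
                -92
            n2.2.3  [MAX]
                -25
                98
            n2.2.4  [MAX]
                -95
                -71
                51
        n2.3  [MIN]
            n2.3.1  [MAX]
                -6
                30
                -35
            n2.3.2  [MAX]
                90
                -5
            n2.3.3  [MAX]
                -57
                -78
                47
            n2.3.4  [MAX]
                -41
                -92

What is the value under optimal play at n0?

6

n1.1.1 (MAX): max(39, -53, 82, 90) = 90
n1.1.2 (MAX): max(-65, -52, 48) = 48
n1.1 (MIN): min(90, 48) = 48
n1.2.1 (MAX): max(60, -10, 21) = 60
n1.2.2 (MAX): max(-45, 57) = 57
n1.2.3 (MAX): max(74, 79) = 79
n1.2 (MIN): min(60, 57, 79) = 57
n1.3.1 (MAX): max(-51, -46) = -46
n1.3.2 (MAX): max(99, 28, -10, 64) = 99
n1.3 (MIN): min(-46, 99) = -46
n1 (MAX): max(48, 57, -46) = 57
n2.1.1 (MAX): max(-61, -91, 6) = 6
n2.1.2 (MAX): max(52, 64, -78) = 64
n2.1.3 (MAX): max(-84, 57, -22) = 57
n2.1 (MIN): min(6, 64, 57) = 6
n2.2.1 (MAX): max(43, -61) = 43
n2.2.2 (MAX): max(3, -92) = 3
n2.2.3 (MAX): max(-25, 98) = 98
n2.2.4 (MAX): max(-95, -71, 51) = 51
n2.2 (MIN): min(43, 3, 98, 51) = 3
n2.3.1 (MAX): max(-6, 30, -35) = 30
n2.3.2 (MAX): max(90, -5) = 90
n2.3.3 (MAX): max(-57, -78, 47) = 47
n2.3.4 (MAX): max(-41, -92) = -41
n2.3 (MIN): min(30, 90, 47, -41) = -41
n2 (MAX): max(6, 3, -41) = 6
n0 (MIN): min(57, 6) = 6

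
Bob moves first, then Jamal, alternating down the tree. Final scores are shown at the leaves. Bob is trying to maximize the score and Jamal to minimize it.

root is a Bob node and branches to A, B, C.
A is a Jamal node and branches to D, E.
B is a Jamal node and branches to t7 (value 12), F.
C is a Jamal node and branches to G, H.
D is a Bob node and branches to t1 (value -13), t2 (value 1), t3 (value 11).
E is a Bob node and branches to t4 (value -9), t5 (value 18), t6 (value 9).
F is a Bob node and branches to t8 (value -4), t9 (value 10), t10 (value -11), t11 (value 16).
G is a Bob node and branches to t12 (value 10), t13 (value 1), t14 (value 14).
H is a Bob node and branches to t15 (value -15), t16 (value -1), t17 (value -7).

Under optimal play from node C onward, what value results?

-1

G (Bob): max(10, 1, 14) = 14
H (Bob): max(-15, -1, -7) = -1
C (Jamal): min(14, -1) = -1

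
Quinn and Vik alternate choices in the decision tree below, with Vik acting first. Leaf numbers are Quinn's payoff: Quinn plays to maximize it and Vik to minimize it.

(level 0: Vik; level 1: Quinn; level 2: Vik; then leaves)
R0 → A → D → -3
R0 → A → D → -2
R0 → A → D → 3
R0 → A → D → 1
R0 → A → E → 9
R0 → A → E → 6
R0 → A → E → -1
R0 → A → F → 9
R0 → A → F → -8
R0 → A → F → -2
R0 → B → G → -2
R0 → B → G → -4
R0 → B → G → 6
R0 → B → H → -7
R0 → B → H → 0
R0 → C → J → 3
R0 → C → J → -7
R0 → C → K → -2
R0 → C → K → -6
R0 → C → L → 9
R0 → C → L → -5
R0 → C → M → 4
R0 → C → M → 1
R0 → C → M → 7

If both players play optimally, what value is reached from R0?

-4

D (Vik): min(-3, -2, 3, 1) = -3
E (Vik): min(9, 6, -1) = -1
F (Vik): min(9, -8, -2) = -8
A (Quinn): max(-3, -1, -8) = -1
G (Vik): min(-2, -4, 6) = -4
H (Vik): min(-7, 0) = -7
B (Quinn): max(-4, -7) = -4
J (Vik): min(3, -7) = -7
K (Vik): min(-2, -6) = -6
L (Vik): min(9, -5) = -5
M (Vik): min(4, 1, 7) = 1
C (Quinn): max(-7, -6, -5, 1) = 1
R0 (Vik): min(-1, -4, 1) = -4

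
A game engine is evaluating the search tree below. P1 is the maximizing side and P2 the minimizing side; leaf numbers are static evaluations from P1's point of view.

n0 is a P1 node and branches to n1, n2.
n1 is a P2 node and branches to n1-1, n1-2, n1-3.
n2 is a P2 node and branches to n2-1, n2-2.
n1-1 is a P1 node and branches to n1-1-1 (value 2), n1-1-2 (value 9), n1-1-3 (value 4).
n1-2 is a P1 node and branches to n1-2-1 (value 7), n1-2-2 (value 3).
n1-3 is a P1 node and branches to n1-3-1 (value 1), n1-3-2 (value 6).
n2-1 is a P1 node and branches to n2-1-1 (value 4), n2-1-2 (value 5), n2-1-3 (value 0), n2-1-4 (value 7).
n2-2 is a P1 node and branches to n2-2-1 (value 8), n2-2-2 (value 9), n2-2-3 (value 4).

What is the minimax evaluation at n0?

n1-1 (P1): max(2, 9, 4) = 9
n1-2 (P1): max(7, 3) = 7
n1-3 (P1): max(1, 6) = 6
n1 (P2): min(9, 7, 6) = 6
n2-1 (P1): max(4, 5, 0, 7) = 7
n2-2 (P1): max(8, 9, 4) = 9
n2 (P2): min(7, 9) = 7
n0 (P1): max(6, 7) = 7

7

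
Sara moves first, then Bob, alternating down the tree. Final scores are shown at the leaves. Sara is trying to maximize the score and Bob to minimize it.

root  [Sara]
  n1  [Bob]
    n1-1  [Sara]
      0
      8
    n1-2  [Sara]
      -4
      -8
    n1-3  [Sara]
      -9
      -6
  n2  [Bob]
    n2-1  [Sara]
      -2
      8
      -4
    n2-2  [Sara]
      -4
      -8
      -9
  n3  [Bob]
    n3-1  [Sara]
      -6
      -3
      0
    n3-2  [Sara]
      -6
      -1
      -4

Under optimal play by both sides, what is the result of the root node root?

-1

n1-1 (Sara): max(0, 8) = 8
n1-2 (Sara): max(-4, -8) = -4
n1-3 (Sara): max(-9, -6) = -6
n1 (Bob): min(8, -4, -6) = -6
n2-1 (Sara): max(-2, 8, -4) = 8
n2-2 (Sara): max(-4, -8, -9) = -4
n2 (Bob): min(8, -4) = -4
n3-1 (Sara): max(-6, -3, 0) = 0
n3-2 (Sara): max(-6, -1, -4) = -1
n3 (Bob): min(0, -1) = -1
root (Sara): max(-6, -4, -1) = -1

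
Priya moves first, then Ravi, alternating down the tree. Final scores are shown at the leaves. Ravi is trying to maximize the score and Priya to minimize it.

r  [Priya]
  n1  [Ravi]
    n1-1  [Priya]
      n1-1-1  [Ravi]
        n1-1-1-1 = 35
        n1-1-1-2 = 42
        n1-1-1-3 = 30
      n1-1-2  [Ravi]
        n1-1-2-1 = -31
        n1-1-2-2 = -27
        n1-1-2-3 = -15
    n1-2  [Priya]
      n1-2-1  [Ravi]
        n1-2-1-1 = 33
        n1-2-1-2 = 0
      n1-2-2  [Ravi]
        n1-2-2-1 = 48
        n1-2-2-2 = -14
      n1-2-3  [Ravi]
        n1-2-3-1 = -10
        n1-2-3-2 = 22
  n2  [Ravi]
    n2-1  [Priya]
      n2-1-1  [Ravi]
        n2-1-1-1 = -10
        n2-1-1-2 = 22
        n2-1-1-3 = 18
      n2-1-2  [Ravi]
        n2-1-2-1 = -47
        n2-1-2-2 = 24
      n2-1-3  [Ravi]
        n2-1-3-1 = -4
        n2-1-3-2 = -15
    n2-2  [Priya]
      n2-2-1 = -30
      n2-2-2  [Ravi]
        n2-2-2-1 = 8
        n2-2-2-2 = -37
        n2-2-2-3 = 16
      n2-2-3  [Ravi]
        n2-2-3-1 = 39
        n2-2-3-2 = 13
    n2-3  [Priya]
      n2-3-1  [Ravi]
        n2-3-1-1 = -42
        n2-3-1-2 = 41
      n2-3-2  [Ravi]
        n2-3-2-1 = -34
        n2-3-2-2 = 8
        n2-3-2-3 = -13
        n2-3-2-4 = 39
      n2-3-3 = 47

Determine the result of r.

n1-1-1 (Ravi): max(35, 42, 30) = 42
n1-1-2 (Ravi): max(-31, -27, -15) = -15
n1-1 (Priya): min(42, -15) = -15
n1-2-1 (Ravi): max(33, 0) = 33
n1-2-2 (Ravi): max(48, -14) = 48
n1-2-3 (Ravi): max(-10, 22) = 22
n1-2 (Priya): min(33, 48, 22) = 22
n1 (Ravi): max(-15, 22) = 22
n2-1-1 (Ravi): max(-10, 22, 18) = 22
n2-1-2 (Ravi): max(-47, 24) = 24
n2-1-3 (Ravi): max(-4, -15) = -4
n2-1 (Priya): min(22, 24, -4) = -4
n2-2-2 (Ravi): max(8, -37, 16) = 16
n2-2-3 (Ravi): max(39, 13) = 39
n2-2 (Priya): min(-30, 16, 39) = -30
n2-3-1 (Ravi): max(-42, 41) = 41
n2-3-2 (Ravi): max(-34, 8, -13, 39) = 39
n2-3 (Priya): min(41, 39, 47) = 39
n2 (Ravi): max(-4, -30, 39) = 39
r (Priya): min(22, 39) = 22

22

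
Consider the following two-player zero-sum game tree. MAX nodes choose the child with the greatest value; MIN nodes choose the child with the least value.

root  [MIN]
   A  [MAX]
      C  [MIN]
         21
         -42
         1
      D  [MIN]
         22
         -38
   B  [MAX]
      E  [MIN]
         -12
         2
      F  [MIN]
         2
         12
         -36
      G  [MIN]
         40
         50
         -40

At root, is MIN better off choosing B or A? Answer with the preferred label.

A

E (MIN): min(-12, 2) = -12
F (MIN): min(2, 12, -36) = -36
G (MIN): min(40, 50, -40) = -40
B (MAX): max(-12, -36, -40) = -12
C (MIN): min(21, -42, 1) = -42
D (MIN): min(22, -38) = -38
A (MAX): max(-42, -38) = -38
MIN prefers the lower value; B=-12, A=-38. A is better since -38 < -12.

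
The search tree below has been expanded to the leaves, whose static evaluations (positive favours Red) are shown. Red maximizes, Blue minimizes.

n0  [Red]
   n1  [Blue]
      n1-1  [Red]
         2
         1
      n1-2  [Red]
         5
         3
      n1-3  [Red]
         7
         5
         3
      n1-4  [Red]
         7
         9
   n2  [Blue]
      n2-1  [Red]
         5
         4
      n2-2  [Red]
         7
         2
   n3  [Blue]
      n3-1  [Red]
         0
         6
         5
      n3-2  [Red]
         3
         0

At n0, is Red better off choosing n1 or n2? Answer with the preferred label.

n2

n1-1 (Red): max(2, 1) = 2
n1-2 (Red): max(5, 3) = 5
n1-3 (Red): max(7, 5, 3) = 7
n1-4 (Red): max(7, 9) = 9
n1 (Blue): min(2, 5, 7, 9) = 2
n2-1 (Red): max(5, 4) = 5
n2-2 (Red): max(7, 2) = 7
n2 (Blue): min(5, 7) = 5
Red prefers the higher value; n1=2, n2=5. n2 is better since 5 > 2.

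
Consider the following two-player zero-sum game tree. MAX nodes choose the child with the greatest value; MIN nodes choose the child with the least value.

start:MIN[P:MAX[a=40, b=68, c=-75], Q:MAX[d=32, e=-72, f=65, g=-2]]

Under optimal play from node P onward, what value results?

68

P (MAX): max(40, 68, -75) = 68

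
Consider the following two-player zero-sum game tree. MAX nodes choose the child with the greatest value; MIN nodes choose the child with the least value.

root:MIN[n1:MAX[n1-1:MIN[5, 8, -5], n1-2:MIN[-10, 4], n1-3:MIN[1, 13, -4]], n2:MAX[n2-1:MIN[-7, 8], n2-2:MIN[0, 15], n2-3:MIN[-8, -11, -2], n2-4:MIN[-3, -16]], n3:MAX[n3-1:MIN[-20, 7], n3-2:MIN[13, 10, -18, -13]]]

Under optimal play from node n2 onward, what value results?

n2-1 (MIN): min(-7, 8) = -7
n2-2 (MIN): min(0, 15) = 0
n2-3 (MIN): min(-8, -11, -2) = -11
n2-4 (MIN): min(-3, -16) = -16
n2 (MAX): max(-7, 0, -11, -16) = 0

0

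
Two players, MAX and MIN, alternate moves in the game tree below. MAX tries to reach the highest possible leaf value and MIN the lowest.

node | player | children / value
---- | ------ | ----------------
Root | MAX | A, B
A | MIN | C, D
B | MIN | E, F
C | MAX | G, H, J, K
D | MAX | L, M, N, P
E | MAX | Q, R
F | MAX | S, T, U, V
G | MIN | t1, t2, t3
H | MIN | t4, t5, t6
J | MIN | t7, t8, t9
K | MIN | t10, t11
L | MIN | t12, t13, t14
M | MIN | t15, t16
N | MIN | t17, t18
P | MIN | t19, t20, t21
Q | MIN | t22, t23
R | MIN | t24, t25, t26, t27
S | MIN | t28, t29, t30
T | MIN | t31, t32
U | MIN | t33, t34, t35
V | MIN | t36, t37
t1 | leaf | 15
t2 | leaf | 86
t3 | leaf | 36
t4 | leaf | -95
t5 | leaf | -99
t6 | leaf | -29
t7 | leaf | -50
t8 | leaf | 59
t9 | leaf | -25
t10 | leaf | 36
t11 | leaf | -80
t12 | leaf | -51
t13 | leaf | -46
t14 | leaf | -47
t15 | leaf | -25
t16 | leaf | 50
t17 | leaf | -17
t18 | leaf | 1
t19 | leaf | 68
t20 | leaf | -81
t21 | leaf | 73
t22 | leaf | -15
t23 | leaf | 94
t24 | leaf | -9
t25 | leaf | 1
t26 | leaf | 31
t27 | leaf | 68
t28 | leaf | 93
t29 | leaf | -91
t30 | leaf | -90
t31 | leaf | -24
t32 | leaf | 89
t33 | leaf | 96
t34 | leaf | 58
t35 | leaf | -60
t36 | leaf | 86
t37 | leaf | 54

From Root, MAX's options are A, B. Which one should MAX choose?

G (MIN): min(15, 86, 36) = 15
H (MIN): min(-95, -99, -29) = -99
J (MIN): min(-50, 59, -25) = -50
K (MIN): min(36, -80) = -80
C (MAX): max(15, -99, -50, -80) = 15
L (MIN): min(-51, -46, -47) = -51
M (MIN): min(-25, 50) = -25
N (MIN): min(-17, 1) = -17
P (MIN): min(68, -81, 73) = -81
D (MAX): max(-51, -25, -17, -81) = -17
A (MIN): min(15, -17) = -17
Q (MIN): min(-15, 94) = -15
R (MIN): min(-9, 1, 31, 68) = -9
E (MAX): max(-15, -9) = -9
S (MIN): min(93, -91, -90) = -91
T (MIN): min(-24, 89) = -24
U (MIN): min(96, 58, -60) = -60
V (MIN): min(86, 54) = 54
F (MAX): max(-91, -24, -60, 54) = 54
B (MIN): min(-9, 54) = -9
Root (MAX): max(-17, -9) = -9
MAX at Root wants the highest of {A=-17, B=-9}, so chooses B.

B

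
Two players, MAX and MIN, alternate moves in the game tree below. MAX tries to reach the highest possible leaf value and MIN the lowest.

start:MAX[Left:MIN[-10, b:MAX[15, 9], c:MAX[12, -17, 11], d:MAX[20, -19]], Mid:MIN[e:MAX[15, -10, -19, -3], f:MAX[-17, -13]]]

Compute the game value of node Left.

-10

b (MAX): max(15, 9) = 15
c (MAX): max(12, -17, 11) = 12
d (MAX): max(20, -19) = 20
Left (MIN): min(-10, 15, 12, 20) = -10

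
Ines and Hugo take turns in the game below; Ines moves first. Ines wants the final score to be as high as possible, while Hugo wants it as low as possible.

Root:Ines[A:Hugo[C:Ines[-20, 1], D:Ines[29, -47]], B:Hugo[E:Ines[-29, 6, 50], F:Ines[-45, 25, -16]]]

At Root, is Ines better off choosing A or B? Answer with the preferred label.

C (Ines): max(-20, 1) = 1
D (Ines): max(29, -47) = 29
A (Hugo): min(1, 29) = 1
E (Ines): max(-29, 6, 50) = 50
F (Ines): max(-45, 25, -16) = 25
B (Hugo): min(50, 25) = 25
Ines prefers the higher value; A=1, B=25. B is better since 25 > 1.

B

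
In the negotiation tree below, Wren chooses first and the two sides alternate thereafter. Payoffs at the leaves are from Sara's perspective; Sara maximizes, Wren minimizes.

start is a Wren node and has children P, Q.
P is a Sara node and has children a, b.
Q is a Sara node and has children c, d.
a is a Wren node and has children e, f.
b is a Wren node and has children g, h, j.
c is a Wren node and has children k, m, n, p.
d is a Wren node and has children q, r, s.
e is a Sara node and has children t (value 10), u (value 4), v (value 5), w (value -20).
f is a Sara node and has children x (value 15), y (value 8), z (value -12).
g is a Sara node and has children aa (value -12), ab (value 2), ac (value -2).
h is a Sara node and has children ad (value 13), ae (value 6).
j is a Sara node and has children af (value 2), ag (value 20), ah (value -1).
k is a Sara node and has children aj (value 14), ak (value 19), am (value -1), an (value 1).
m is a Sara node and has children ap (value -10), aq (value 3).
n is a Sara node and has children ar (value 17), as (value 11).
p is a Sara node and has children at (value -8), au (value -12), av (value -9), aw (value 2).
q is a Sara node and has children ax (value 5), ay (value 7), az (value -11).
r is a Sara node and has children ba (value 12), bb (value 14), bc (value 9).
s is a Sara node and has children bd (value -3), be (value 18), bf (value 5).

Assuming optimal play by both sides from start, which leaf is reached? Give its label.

e (Sara): max(10, 4, 5, -20) = 10
f (Sara): max(15, 8, -12) = 15
a (Wren): min(10, 15) = 10
g (Sara): max(-12, 2, -2) = 2
h (Sara): max(13, 6) = 13
j (Sara): max(2, 20, -1) = 20
b (Wren): min(2, 13, 20) = 2
P (Sara): max(10, 2) = 10
k (Sara): max(14, 19, -1, 1) = 19
m (Sara): max(-10, 3) = 3
n (Sara): max(17, 11) = 17
p (Sara): max(-8, -12, -9, 2) = 2
c (Wren): min(19, 3, 17, 2) = 2
q (Sara): max(5, 7, -11) = 7
r (Sara): max(12, 14, 9) = 14
s (Sara): max(-3, 18, 5) = 18
d (Wren): min(7, 14, 18) = 7
Q (Sara): max(2, 7) = 7
start (Wren): min(10, 7) = 7
At start, Wren picks Q (lowest: 7).
At Q, Sara picks d (highest: 7).
At d, Wren picks q (lowest: 7).
At q, Sara picks ay (highest: 7).
Terminal value 7.

ay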